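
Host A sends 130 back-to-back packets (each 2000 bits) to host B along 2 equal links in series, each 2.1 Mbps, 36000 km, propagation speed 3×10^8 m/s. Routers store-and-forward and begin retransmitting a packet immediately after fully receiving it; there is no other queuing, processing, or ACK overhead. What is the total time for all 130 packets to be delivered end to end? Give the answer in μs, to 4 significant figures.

Per-hop transmission t_tx = L/R = 2000/2100000 = 952.381 μs.
Per-hop propagation t_prop = 36000000/300000000 = 120000 μs.
Pipeline fill: first packet needs 2·t_tx to clear all hops; remaining 129 packets each add one t_tx.
Total = (2+130-1)·t_tx + 2·t_prop = 131·952.381 + 2·120000 = 364800 μs.

364800 μs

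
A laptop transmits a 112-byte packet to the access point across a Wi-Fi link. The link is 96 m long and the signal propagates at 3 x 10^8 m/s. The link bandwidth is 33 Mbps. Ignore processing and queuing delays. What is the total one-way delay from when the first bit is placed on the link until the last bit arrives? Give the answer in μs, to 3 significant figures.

27.5 μs

L = 112 × 8 = 896 bits.
Transmission delay = L/R = 896 / 33000000 = 27.1515 μs.
Propagation delay = d/s = 96 m / 300000000 m/s = 0.32 μs.
Total = 27.5 μs.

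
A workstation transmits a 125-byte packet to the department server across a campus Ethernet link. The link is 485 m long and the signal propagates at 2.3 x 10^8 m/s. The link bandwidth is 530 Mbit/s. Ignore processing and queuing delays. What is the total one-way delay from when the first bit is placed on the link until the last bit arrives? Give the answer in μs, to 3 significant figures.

4.00 μs

L = 125 × 8 = 1000 bits.
Transmission delay = L/R = 1000 / 530000000 = 1.88679 μs.
Propagation delay = d/s = 485 m / 2.3e+08 m/s = 2.1087 μs.
Total = 4.00 μs.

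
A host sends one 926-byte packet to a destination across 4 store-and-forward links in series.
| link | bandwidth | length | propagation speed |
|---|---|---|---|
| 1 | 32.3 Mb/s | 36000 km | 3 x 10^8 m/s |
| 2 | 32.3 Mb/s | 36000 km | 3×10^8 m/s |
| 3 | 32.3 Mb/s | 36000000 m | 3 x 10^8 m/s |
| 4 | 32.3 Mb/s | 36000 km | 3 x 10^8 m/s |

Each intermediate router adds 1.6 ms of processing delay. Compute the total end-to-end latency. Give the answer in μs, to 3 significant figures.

L = 926 × 8 = 7408 bits.
Transmission delay per hop = L/R = 7408/3.23e+07 = 229.35 μs; 4 hops → 917.399 μs.
Propagation delays (d/s per hop): 120000, 120000, 120000, 120000 μs; sum = 480000 μs.
Processing at 3 router(s): 3 × 1.6 ms = 4800 μs.
End-to-end = 486000 μs.

486000 μs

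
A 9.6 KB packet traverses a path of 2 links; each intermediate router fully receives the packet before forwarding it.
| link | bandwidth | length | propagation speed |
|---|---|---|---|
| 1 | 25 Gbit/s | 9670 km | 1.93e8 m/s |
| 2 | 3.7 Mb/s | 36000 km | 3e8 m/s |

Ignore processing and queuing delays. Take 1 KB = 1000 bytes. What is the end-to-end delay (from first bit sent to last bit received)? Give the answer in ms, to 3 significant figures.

191 ms

L = 76800 bits.
Transmission delays (L/R per hop): 0.003072, 20.7568 ms; sum = 20.7598 ms.
Propagation delays (d/s per hop): 50.1036, 120 ms; sum = 170.104 ms.
End-to-end = 191 ms.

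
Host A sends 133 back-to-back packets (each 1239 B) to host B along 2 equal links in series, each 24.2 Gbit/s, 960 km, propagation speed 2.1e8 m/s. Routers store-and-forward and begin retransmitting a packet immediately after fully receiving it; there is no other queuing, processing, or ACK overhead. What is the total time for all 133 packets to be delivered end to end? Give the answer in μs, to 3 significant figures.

Per-hop transmission t_tx = L/R = 9912/24200000000 = 0.409587 μs.
Per-hop propagation t_prop = 960000/210000000 = 4571.43 μs.
Pipeline fill: first packet needs 2·t_tx to clear all hops; remaining 132 packets each add one t_tx.
Total = (2+133-1)·t_tx + 2·t_prop = 134·0.409587 + 2·4571.43 = 9200 μs.

9200 μs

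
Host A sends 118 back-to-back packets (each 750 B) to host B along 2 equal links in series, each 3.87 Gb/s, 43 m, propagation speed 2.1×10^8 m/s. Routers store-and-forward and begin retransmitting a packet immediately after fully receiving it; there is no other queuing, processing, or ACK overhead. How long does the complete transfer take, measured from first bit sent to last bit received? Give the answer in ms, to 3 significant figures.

Per-hop transmission t_tx = L/R = 6000/3870000000 = 0.00155039 ms.
Per-hop propagation t_prop = 43/210000000 = 0.000204762 ms.
Pipeline fill: first packet needs 2·t_tx to clear all hops; remaining 117 packets each add one t_tx.
Total = (2+118-1)·t_tx + 2·t_prop = 119·0.00155039 + 2·0.000204762 = 0.185 ms.

0.185 ms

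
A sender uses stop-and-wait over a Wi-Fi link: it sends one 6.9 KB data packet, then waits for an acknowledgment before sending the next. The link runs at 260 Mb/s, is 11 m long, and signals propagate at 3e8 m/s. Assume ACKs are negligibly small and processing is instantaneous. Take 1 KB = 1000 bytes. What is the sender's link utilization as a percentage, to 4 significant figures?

t_tx = L/R = 55200/260000000 = 0.000212308 s.
t_prop = 11/300000000 = 3.66667e-08 s; RTT = 7.33333e-08 s.
Cycle = t_tx + RTT = 0.000212381 s.
Utilization = t_tx / cycle = 0.000212308/0.000212381 = 99.97 %.

99.97 %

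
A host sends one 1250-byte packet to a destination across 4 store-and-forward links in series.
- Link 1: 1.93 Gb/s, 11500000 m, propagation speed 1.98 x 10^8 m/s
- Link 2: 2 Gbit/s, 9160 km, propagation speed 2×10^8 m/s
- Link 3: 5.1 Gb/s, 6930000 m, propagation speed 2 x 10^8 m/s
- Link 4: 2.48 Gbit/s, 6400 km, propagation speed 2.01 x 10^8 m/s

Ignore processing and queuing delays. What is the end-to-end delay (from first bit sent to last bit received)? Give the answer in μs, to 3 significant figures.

170000 μs

L = 1250 × 8 = 10000 bits.
Transmission delays (L/R per hop): 5.18135, 5, 1.96078, 4.03226 μs; sum = 16.1744 μs.
Propagation delays (d/s per hop): 58080.8, 45800, 34650, 31840.8 μs; sum = 170372 μs.
End-to-end = 170000 μs.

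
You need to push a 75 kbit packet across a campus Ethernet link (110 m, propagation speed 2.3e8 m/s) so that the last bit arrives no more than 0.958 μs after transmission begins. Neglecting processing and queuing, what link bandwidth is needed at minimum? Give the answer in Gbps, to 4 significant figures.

156.3 Gbps

Propagation delay = 110 / 2.3e+08 = 0.478261 μs.
Transmission budget = 0.958 − 0.478261 = 0.479739 μs.
R ≥ L / t_tx = 75000 bits / 4.79739e-07 s = 156.3 Gbps.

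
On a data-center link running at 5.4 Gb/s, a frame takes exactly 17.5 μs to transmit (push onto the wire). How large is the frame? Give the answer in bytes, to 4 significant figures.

11810 bytes

L = R × t_tx = 5400000000 b/s × 1.75e-05 s = 94500 bits.
In bytes: 94500 / 8 = 11810 bytes.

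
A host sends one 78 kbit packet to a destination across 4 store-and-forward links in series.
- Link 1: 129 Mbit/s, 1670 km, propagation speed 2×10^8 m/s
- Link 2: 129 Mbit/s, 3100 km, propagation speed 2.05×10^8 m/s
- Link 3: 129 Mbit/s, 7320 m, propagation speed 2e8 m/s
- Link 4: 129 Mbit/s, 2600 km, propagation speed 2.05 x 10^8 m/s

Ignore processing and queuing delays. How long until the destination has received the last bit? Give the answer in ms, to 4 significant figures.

38.61 ms

L = 78000 bits.
Transmission delay per hop = L/R = 78000/129000000 = 0.604651 ms; 4 hops → 2.4186 ms.
Propagation delays (d/s per hop): 8.35, 15.122, 0.0366, 12.6829 ms; sum = 36.1915 ms.
End-to-end = 38.61 ms.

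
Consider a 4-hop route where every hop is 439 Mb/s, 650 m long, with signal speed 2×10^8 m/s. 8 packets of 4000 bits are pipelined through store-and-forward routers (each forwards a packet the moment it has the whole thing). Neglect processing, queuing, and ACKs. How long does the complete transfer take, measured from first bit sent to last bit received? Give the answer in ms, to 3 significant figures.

Per-hop transmission t_tx = L/R = 4000/439000000 = 0.00911162 ms.
Per-hop propagation t_prop = 650/200000000 = 0.00325 ms.
Pipeline fill: first packet needs 4·t_tx to clear all hops; remaining 7 packets each add one t_tx.
Total = (4+8-1)·t_tx + 4·t_prop = 11·0.00911162 + 4·0.00325 = 0.113 ms.

0.113 ms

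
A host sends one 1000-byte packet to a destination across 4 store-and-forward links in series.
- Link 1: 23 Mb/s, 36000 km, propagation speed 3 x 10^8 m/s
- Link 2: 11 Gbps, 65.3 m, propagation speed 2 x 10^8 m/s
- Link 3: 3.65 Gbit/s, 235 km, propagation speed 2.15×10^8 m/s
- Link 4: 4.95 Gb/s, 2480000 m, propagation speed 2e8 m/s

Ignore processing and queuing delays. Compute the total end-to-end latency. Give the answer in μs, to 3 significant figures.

L = 1000 × 8 = 8000 bits.
Transmission delays (L/R per hop): 347.826, 0.727273, 2.19178, 1.61616 μs; sum = 352.361 μs.
Propagation delays (d/s per hop): 120000, 0.3265, 1093.02, 12400 μs; sum = 133493 μs.
End-to-end = 134000 μs.

134000 μs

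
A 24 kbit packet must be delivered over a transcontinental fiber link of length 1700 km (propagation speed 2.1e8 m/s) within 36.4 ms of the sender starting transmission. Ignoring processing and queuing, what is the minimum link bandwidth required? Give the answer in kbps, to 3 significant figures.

Propagation delay = 1700000 / 210000000 = 8.09524 ms.
Transmission budget = 36.4 − 8.09524 = 28.3048 ms.
R ≥ L / t_tx = 24000 bits / 0.0283048 s = 848 kbps.

848 kbps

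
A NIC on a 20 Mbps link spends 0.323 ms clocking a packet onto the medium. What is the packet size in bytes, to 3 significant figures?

L = R × t_tx = 20000000 b/s × 0.000323 s = 6460 bits.
In bytes: 6460 / 8 = 808 bytes.

808 bytes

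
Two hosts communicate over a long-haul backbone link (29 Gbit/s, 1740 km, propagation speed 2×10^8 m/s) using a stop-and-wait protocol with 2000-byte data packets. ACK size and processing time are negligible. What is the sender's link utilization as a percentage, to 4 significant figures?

t_tx = L/R = 16000/29000000000 = 5.51724e-07 s.
t_prop = 1740000/200000000 = 0.0087 s; RTT = 0.0174 s.
Cycle = t_tx + RTT = 0.0174006 s.
Utilization = t_tx / cycle = 5.51724e-07/0.0174006 = 0.003171 %.

0.003171 %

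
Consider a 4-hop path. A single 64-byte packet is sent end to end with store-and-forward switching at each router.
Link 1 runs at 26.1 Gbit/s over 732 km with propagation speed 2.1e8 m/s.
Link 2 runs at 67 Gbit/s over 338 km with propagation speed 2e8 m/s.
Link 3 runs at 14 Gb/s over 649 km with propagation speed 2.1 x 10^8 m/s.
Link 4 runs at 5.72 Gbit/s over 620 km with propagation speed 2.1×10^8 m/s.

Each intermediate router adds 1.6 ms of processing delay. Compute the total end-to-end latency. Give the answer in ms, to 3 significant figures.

16.0 ms

L = 64 × 8 = 512 bits.
Transmission delays (L/R per hop): 1.96169e-05, 7.64179e-06, 3.65714e-05, 8.95105e-05 ms; sum = 0.000153341 ms.
Propagation delays (d/s per hop): 3.48571, 1.69, 3.09048, 2.95238 ms; sum = 11.2186 ms.
Processing at 3 router(s): 3 × 1.6 ms = 4.8 ms.
End-to-end = 16.0 ms.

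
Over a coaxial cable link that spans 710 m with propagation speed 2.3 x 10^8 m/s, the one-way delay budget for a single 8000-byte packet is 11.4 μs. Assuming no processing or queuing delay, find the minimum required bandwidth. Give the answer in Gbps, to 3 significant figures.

L = 64000 bits.
Propagation delay = 710 / 2.3e+08 = 3.08696 μs.
Transmission budget = 11.4 − 3.08696 = 8.31304 μs.
R ≥ L / t_tx = 64000 bits / 8.31304e-06 s = 7.70 Gbps.

7.70 Gbps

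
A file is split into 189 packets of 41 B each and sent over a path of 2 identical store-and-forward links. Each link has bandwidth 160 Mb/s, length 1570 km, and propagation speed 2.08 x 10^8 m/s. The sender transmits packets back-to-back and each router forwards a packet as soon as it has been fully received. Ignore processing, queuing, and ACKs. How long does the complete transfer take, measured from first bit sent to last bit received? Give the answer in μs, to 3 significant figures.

15500 μs

Per-hop transmission t_tx = L/R = 328/160000000 = 2.05 μs.
Per-hop propagation t_prop = 1570000/208000000 = 7548.08 μs.
Pipeline fill: first packet needs 2·t_tx to clear all hops; remaining 188 packets each add one t_tx.
Total = (2+189-1)·t_tx + 2·t_prop = 190·2.05 + 2·7548.08 = 15500 μs.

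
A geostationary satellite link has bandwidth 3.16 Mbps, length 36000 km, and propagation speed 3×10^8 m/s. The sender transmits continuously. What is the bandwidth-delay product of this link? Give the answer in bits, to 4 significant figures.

379200 bits

Propagation delay = 36000000 / 300000000 = 0.12 s.
BDP = R × t_prop = 3160000 × 0.12 = 379200 bits.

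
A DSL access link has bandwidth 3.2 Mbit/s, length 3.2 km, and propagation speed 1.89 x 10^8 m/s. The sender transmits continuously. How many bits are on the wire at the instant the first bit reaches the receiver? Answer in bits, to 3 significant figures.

Propagation delay = 3200 / 189000000 = 1.69312e-05 s.
BDP = R × t_prop = 3200000 × 1.69312e-05 = 54.1799 bits.

54.2 bits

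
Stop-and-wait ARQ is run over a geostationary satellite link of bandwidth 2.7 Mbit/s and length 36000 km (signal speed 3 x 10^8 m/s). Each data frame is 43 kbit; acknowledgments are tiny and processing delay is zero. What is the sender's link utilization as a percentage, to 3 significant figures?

t_tx = L/R = 43000/2700000 = 0.0159259 s.
t_prop = 36000000/300000000 = 0.12 s; RTT = 0.24 s.
Cycle = t_tx + RTT = 0.255926 s.
Utilization = t_tx / cycle = 0.0159259/0.255926 = 6.22 %.

6.22 %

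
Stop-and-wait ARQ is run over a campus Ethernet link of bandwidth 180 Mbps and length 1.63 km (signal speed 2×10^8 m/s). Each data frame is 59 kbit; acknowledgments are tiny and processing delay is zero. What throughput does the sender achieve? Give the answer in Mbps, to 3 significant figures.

t_tx = L/R = 59000/180000000 = 0.000327778 s.
t_prop = 1630/200000000 = 8.15e-06 s; RTT = 1.63e-05 s.
Cycle = t_tx + RTT = 0.000344078 s.
Throughput = L / cycle = 59000 / 0.000344078 = 171 Mbps.

171 Mbps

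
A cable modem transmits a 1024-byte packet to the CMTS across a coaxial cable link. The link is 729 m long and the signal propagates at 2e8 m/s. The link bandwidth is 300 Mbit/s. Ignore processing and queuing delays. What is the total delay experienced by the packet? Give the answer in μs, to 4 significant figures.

30.95 μs

L = 1024 × 8 = 8192 bits.
Transmission delay = L/R = 8192 / 300000000 = 27.3067 μs.
Propagation delay = d/s = 729 m / 200000000 m/s = 3.645 μs.
Total = 30.95 μs.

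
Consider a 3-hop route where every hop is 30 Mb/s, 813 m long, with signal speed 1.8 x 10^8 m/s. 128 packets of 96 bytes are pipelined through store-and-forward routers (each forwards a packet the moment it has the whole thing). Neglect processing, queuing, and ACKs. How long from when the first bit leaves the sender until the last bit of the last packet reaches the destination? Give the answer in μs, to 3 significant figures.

Per-hop transmission t_tx = L/R = 768/30000000 = 25.6 μs.
Per-hop propagation t_prop = 813/180000000 = 4.51667 μs.
Pipeline fill: first packet needs 3·t_tx to clear all hops; remaining 127 packets each add one t_tx.
Total = (3+128-1)·t_tx + 3·t_prop = 130·25.6 + 3·4.51667 = 3340 μs.

3340 μs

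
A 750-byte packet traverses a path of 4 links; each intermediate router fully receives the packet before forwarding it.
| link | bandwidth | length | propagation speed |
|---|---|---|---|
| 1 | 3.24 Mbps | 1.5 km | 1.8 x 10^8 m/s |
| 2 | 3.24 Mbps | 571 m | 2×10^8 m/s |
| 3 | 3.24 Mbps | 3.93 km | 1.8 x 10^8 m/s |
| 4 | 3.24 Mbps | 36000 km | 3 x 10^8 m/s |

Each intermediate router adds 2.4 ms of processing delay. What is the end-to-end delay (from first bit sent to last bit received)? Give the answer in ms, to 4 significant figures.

L = 750 × 8 = 6000 bits.
Transmission delay per hop = L/R = 6000/3240000 = 1.85185 ms; 4 hops → 7.40741 ms.
Propagation delays (d/s per hop): 0.00833333, 0.002855, 0.0218333, 120 ms; sum = 120.033 ms.
Processing at 3 router(s): 3 × 2.4 ms = 7.2 ms.
End-to-end = 134.6 ms.

134.6 ms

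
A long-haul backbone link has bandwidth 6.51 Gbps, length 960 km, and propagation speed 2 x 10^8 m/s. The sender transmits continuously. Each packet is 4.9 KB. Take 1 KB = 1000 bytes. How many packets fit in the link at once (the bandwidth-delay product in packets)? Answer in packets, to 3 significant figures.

797 packets

Propagation delay = 960000 / 200000000 = 0.0048 s.
BDP = R × t_prop = 6510000000 × 0.0048 = 31248000 bits.
In packets of 39200 bits: 797 packets.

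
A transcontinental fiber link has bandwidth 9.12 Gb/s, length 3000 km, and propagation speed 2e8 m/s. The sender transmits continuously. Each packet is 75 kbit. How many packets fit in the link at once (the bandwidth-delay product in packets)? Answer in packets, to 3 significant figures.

Propagation delay = 3000000 / 200000000 = 0.015 s.
BDP = R × t_prop = 9120000000 × 0.015 = 136800000 bits.
In packets of 75000 bits: 1820 packets.

1820 packets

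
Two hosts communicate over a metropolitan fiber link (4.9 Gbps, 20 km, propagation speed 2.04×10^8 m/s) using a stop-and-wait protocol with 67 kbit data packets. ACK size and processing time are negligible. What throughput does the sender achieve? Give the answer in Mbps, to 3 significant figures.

319 Mbps

t_tx = L/R = 67000/4900000000 = 1.36735e-05 s.
t_prop = 20000/204000000 = 9.80392e-05 s; RTT = 0.000196078 s.
Cycle = t_tx + RTT = 0.000209752 s.
Throughput = L / cycle = 67000 / 0.000209752 = 319 Mbps.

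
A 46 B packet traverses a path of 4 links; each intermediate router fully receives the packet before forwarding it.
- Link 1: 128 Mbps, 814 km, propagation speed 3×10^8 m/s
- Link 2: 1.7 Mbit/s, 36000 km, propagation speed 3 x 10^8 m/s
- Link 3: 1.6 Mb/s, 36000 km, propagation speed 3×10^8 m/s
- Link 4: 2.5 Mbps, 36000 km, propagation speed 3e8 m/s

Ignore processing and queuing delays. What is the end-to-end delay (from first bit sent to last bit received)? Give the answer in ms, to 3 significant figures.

L = 46 × 8 = 368 bits.
Transmission delays (L/R per hop): 0.002875, 0.216471, 0.23, 0.1472 ms; sum = 0.596546 ms.
Propagation delays (d/s per hop): 2.71333, 120, 120, 120 ms; sum = 362.713 ms.
End-to-end = 363 ms.

363 ms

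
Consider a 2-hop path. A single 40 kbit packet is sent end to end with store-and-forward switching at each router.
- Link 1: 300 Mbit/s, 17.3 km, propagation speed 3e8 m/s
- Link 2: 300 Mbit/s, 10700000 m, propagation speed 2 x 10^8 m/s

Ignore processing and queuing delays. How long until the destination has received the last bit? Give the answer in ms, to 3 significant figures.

53.8 ms

L = 40000 bits.
Transmission delay per hop = L/R = 40000/300000000 = 0.133333 ms; 2 hops → 0.266667 ms.
Propagation delays (d/s per hop): 0.0576667, 53.5 ms; sum = 53.5577 ms.
End-to-end = 53.8 ms.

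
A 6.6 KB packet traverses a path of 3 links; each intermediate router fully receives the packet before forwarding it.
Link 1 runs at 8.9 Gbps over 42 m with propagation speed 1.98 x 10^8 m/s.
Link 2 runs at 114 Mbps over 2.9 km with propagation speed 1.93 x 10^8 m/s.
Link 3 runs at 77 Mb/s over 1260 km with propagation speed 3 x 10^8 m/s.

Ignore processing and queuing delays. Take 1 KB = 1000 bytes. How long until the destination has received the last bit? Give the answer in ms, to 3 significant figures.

L = 52800 bits.
Transmission delays (L/R per hop): 0.00593258, 0.463158, 0.685714 ms; sum = 1.1548 ms.
Propagation delays (d/s per hop): 0.000212121, 0.0150259, 4.2 ms; sum = 4.21524 ms.
End-to-end = 5.37 ms.

5.37 ms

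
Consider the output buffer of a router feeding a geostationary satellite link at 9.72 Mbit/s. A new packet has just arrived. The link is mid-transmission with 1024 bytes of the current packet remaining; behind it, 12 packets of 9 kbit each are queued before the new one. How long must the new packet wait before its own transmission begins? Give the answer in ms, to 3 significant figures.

Each queued packet: L/R = 9000/9720000 = 0.925926 ms.
12 queued → 11.1111 ms.
Plus remaining 8192 bits of current packet: 0.842798 ms.
Queuing delay = 12.0 ms.

12.0 ms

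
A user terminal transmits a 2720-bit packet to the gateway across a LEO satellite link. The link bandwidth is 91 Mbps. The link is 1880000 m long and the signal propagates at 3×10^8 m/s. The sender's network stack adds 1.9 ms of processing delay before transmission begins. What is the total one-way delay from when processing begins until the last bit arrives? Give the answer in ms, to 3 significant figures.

8.20 ms

Transmission delay = L/R = 2720 / 91000000 = 0.0298901 ms.
Propagation delay = d/s = 1880000 m / 300000000 m/s = 6.26667 ms.
Plus processing delay 1.9 ms = 1.9 ms.
Total = 8.20 ms.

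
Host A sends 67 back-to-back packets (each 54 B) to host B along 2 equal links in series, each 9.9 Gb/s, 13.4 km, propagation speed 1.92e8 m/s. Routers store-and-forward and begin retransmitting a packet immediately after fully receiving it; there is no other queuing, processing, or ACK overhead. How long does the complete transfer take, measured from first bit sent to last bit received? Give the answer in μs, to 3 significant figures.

Per-hop transmission t_tx = L/R = 432/9900000000 = 0.0436364 μs.
Per-hop propagation t_prop = 13400/192000000 = 69.7917 μs.
Pipeline fill: first packet needs 2·t_tx to clear all hops; remaining 66 packets each add one t_tx.
Total = (2+67-1)·t_tx + 2·t_prop = 68·0.0436364 + 2·69.7917 = 143 μs.

143 μs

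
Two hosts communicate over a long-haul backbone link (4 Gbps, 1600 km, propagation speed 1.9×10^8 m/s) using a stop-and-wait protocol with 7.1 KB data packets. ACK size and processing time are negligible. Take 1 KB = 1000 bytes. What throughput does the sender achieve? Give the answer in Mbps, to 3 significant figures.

t_tx = L/R = 56800/4000000000 = 1.42e-05 s.
t_prop = 1600000/190000000 = 0.00842105 s; RTT = 0.0168421 s.
Cycle = t_tx + RTT = 0.0168563 s.
Throughput = L / cycle = 56800 / 0.0168563 = 3.37 Mbps.

3.37 Mbps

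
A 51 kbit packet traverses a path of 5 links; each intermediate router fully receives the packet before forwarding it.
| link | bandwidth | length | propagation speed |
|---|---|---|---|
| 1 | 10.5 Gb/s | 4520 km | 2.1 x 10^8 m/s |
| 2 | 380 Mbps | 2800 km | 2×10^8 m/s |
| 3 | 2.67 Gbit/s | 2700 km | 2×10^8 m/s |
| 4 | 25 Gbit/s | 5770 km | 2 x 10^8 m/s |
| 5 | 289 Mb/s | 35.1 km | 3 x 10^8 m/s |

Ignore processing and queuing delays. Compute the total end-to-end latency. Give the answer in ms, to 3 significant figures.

L = 51000 bits.
Transmission delays (L/R per hop): 0.00485714, 0.134211, 0.0191011, 0.00204, 0.176471 ms; sum = 0.336679 ms.
Propagation delays (d/s per hop): 21.5238, 14, 13.5, 28.85, 0.117 ms; sum = 77.9908 ms.
End-to-end = 78.3 ms.

78.3 ms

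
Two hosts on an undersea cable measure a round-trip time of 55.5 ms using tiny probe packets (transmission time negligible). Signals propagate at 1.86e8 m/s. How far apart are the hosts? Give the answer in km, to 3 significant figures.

5160 km

One-way propagation = RTT/2 = 27.75 ms.
d = s × t = 186000000 × 0.02775 = 5160 km.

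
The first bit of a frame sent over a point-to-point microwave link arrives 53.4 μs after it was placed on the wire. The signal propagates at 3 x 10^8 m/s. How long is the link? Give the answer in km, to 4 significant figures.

d = s × t_prop = 300000000 × 5.34e-05 = 16.02 km.

16.02 km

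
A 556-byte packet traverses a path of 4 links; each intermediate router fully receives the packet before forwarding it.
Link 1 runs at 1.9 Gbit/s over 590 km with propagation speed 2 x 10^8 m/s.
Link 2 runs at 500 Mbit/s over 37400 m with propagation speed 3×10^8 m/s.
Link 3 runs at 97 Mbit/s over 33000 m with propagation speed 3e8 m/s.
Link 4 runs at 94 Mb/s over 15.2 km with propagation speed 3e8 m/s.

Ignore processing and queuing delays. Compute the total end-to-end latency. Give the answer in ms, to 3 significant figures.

3.34 ms

L = 556 × 8 = 4448 bits.
Transmission delays (L/R per hop): 0.00234105, 0.008896, 0.0458557, 0.0473191 ms; sum = 0.104412 ms.
Propagation delays (d/s per hop): 2.95, 0.124667, 0.11, 0.0506667 ms; sum = 3.23533 ms.
End-to-end = 3.34 ms.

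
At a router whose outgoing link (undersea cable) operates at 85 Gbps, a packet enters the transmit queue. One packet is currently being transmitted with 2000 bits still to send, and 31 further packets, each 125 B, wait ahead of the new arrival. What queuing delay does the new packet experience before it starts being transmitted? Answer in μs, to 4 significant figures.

Each queued packet: L/R = 1000/85000000000 = 0.0117647 μs.
31 queued → 0.364706 μs.
Plus remaining 2000 bits of current packet: 0.0235294 μs.
Queuing delay = 0.3882 μs.

0.3882 μs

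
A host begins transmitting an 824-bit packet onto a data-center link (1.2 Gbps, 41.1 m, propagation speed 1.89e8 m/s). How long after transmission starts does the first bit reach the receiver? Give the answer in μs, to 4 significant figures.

First bit experiences only propagation delay: d/s = 41.1/189000000 = 0.2175 μs.

0.2175 μs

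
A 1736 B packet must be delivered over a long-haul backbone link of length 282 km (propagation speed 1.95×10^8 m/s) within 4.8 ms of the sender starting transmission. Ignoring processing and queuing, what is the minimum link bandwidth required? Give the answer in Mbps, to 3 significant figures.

4.14 Mbps

L = 13888 bits.
Propagation delay = 282000 / 195000000 = 1.44615 ms.
Transmission budget = 4.8 − 1.44615 = 3.35385 ms.
R ≥ L / t_tx = 13888 bits / 0.00335385 s = 4.14 Mbps.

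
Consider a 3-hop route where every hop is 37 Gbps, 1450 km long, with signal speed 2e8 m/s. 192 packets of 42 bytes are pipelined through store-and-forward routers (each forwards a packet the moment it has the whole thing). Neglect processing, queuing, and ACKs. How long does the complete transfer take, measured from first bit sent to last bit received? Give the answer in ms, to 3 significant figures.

21.8 ms

Per-hop transmission t_tx = L/R = 336/37000000000 = 9.08108e-06 ms.
Per-hop propagation t_prop = 1450000/200000000 = 7.25 ms.
Pipeline fill: first packet needs 3·t_tx to clear all hops; remaining 191 packets each add one t_tx.
Total = (3+192-1)·t_tx + 3·t_prop = 194·9.08108e-06 + 3·7.25 = 21.8 ms.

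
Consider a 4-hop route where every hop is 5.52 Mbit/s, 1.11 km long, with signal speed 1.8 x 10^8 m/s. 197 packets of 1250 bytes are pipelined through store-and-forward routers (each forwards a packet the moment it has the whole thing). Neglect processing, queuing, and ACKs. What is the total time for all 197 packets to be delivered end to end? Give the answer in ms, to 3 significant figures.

362 ms

Per-hop transmission t_tx = L/R = 10000/5520000 = 1.81159 ms.
Per-hop propagation t_prop = 1110/180000000 = 0.00616667 ms.
Pipeline fill: first packet needs 4·t_tx to clear all hops; remaining 196 packets each add one t_tx.
Total = (4+197-1)·t_tx + 4·t_prop = 200·1.81159 + 4·0.00616667 = 362 ms.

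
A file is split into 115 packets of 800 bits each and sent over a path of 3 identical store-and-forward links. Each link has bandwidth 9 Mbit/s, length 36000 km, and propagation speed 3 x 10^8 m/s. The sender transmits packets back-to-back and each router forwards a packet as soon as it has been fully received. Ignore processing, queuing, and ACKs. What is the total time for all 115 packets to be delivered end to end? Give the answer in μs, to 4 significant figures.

Per-hop transmission t_tx = L/R = 800/9000000 = 88.8889 μs.
Per-hop propagation t_prop = 36000000/300000000 = 120000 μs.
Pipeline fill: first packet needs 3·t_tx to clear all hops; remaining 114 packets each add one t_tx.
Total = (3+115-1)·t_tx + 3·t_prop = 117·88.8889 + 3·120000 = 370400 μs.

370400 μs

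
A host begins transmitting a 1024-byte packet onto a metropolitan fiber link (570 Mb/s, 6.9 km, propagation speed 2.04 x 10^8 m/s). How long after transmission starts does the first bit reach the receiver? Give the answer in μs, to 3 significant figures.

First bit experiences only propagation delay: d/s = 6900/204000000 = 33.8 μs.

33.8 μs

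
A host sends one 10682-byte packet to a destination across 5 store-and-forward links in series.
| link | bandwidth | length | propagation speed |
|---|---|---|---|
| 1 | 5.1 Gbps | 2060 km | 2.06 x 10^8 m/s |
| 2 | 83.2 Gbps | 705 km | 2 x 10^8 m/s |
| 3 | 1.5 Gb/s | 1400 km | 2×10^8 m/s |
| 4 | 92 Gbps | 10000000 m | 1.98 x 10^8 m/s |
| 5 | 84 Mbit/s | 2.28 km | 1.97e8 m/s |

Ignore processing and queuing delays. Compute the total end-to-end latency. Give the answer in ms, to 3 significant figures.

L = 10682 × 8 = 85456 bits.
Transmission delays (L/R per hop): 0.0167561, 0.00102712, 0.0569707, 0.00092887, 1.01733 ms; sum = 1.09302 ms.
Propagation delays (d/s per hop): 10, 3.525, 7, 50.5051, 0.0115736 ms; sum = 71.0416 ms.
End-to-end = 72.1 ms.

72.1 ms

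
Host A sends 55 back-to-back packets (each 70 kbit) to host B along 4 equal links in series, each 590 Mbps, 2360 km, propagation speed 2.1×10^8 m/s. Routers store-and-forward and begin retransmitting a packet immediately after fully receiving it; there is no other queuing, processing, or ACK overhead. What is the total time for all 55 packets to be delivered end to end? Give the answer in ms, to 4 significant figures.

Per-hop transmission t_tx = L/R = 70000/590000000 = 0.118644 ms.
Per-hop propagation t_prop = 2360000/210000000 = 11.2381 ms.
Pipeline fill: first packet needs 4·t_tx to clear all hops; remaining 54 packets each add one t_tx.
Total = (4+55-1)·t_tx + 4·t_prop = 58·0.118644 + 4·11.2381 = 51.83 ms.

51.83 ms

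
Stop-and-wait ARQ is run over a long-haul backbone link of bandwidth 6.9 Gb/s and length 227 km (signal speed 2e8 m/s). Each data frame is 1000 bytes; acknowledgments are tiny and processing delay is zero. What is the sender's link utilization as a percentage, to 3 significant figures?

t_tx = L/R = 8000/6900000000 = 1.15942e-06 s.
t_prop = 227000/200000000 = 0.001135 s; RTT = 0.00227 s.
Cycle = t_tx + RTT = 0.00227116 s.
Utilization = t_tx / cycle = 1.15942e-06/0.00227116 = 0.0510 %.

0.0510 %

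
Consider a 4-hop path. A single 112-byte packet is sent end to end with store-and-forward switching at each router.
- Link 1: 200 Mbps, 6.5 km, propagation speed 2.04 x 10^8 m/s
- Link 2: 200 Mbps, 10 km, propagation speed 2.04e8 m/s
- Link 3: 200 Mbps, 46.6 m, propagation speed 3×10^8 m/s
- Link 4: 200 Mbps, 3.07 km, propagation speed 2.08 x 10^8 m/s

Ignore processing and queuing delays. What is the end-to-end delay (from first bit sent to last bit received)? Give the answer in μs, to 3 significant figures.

114 μs

L = 112 × 8 = 896 bits.
Transmission delay per hop = L/R = 896/200000000 = 4.48 μs; 4 hops → 17.92 μs.
Propagation delays (d/s per hop): 31.8627, 49.0196, 0.155333, 14.7596 μs; sum = 95.7973 μs.
End-to-end = 114 μs.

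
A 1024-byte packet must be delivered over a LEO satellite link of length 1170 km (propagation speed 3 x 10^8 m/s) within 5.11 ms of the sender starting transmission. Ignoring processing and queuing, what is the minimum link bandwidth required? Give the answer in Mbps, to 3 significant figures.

L = 8192 bits.
Propagation delay = 1170000 / 300000000 = 3.9 ms.
Transmission budget = 5.11 − 3.9 = 1.21 ms.
R ≥ L / t_tx = 8192 bits / 0.00121 s = 6.77 Mbps.

6.77 Mbps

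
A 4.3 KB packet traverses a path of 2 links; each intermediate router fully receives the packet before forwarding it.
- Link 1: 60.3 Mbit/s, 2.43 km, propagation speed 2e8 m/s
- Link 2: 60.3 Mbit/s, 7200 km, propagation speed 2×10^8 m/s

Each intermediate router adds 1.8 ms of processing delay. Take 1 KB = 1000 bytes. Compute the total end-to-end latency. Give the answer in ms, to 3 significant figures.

39.0 ms

L = 34400 bits.
Transmission delay per hop = L/R = 34400/60300000 = 0.570481 ms; 2 hops → 1.14096 ms.
Propagation delays (d/s per hop): 0.01215, 36 ms; sum = 36.0122 ms.
Processing at 1 router(s): 1 × 1.8 ms = 1.8 ms.
End-to-end = 39.0 ms.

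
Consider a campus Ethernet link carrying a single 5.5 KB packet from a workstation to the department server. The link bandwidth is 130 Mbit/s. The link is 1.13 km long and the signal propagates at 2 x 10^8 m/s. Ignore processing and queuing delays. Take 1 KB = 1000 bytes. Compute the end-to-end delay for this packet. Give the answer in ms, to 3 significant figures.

0.344 ms

L = 44000 bits.
Transmission delay = L/R = 44000 / 130000000 = 0.338462 ms.
Propagation delay = d/s = 1130 m / 200000000 m/s = 0.00565 ms.
Total = 0.344 ms.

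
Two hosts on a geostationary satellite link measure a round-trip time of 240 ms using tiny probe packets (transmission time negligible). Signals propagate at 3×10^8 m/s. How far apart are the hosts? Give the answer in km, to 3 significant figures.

36000 km

One-way propagation = RTT/2 = 120 ms.
d = s × t = 300000000 × 0.12 = 36000 km.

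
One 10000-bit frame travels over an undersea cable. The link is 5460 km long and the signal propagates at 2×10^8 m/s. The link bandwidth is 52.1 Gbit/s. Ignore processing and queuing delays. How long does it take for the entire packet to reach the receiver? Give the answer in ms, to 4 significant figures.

27.30 ms

Transmission delay = L/R = 10000 / 52100000000 = 0.000191939 ms.
Propagation delay = d/s = 5460000 m / 200000000 m/s = 27.3 ms.
Total = 27.30 ms.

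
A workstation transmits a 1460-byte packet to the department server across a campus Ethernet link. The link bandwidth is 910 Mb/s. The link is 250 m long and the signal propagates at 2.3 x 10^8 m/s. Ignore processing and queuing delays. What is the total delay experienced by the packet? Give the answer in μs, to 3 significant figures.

13.9 μs

L = 1460 × 8 = 11680 bits.
Transmission delay = L/R = 11680 / 910000000 = 12.8352 μs.
Propagation delay = d/s = 250 m / 2.3e+08 m/s = 1.08696 μs.
Total = 13.9 μs.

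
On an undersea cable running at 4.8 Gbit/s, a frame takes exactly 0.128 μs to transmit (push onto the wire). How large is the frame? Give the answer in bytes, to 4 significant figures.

L = R × t_tx = 4800000000 b/s × 1.28e-07 s = 614.4 bits.
In bytes: 614.4 / 8 = 76.80 bytes.

76.80 bytes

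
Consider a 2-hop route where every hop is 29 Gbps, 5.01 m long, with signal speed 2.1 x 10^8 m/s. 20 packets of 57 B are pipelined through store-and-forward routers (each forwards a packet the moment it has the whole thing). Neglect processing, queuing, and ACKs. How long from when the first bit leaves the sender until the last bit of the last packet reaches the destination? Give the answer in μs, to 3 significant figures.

0.378 μs

Per-hop transmission t_tx = L/R = 456/29000000000 = 0.0157241 μs.
Per-hop propagation t_prop = 5.01/210000000 = 0.0238571 μs.
Pipeline fill: first packet needs 2·t_tx to clear all hops; remaining 19 packets each add one t_tx.
Total = (2+20-1)·t_tx + 2·t_prop = 21·0.0157241 + 2·0.0238571 = 0.378 μs.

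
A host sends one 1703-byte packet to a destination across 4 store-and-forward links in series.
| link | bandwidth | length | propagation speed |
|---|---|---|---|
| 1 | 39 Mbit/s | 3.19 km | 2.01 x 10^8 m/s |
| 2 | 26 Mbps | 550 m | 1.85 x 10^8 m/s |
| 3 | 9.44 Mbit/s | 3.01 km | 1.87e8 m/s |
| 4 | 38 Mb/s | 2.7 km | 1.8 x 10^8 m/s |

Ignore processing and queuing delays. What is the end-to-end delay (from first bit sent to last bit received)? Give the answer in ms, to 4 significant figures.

L = 1703 × 8 = 13624 bits.
Transmission delays (L/R per hop): 0.349333, 0.524, 1.44322, 0.358526 ms; sum = 2.67508 ms.
Propagation delays (d/s per hop): 0.0158706, 0.00297297, 0.0160963, 0.015 ms; sum = 0.0499399 ms.
End-to-end = 2.725 ms.

2.725 ms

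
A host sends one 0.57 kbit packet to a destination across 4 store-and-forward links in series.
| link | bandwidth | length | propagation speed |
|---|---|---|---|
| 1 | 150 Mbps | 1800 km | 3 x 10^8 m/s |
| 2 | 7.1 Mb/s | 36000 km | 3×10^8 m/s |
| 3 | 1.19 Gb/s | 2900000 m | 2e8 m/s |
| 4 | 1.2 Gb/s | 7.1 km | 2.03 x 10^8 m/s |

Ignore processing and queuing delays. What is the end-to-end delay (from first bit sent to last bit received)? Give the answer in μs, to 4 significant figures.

L = 570 bits.
Transmission delays (L/R per hop): 3.8, 80.2817, 0.478992, 0.475 μs; sum = 85.0357 μs.
Propagation delays (d/s per hop): 6000, 120000, 14500, 34.9754 μs; sum = 140535 μs.
End-to-end = 140600 μs.

140600 μs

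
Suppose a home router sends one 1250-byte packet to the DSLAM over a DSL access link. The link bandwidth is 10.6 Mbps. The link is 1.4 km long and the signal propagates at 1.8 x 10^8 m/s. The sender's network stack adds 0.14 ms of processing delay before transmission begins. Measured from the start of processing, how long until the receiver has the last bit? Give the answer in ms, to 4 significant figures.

L = 1250 × 8 = 10000 bits.
Transmission delay = L/R = 10000 / 10600000 = 0.943396 ms.
Propagation delay = d/s = 1400 m / 180000000 m/s = 0.00777778 ms.
Plus processing delay 0.14 ms = 0.14 ms.
Total = 1.091 ms.

1.091 ms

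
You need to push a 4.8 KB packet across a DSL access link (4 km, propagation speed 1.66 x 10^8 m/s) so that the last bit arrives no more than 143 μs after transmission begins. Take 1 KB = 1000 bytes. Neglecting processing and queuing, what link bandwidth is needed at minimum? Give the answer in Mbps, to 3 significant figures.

L = 38400 bits.
Propagation delay = 4000 / 166000000 = 24.0964 μs.
Transmission budget = 143 − 24.0964 = 118.904 μs.
R ≥ L / t_tx = 38400 bits / 0.000118904 s = 323 Mbps.

323 Mbps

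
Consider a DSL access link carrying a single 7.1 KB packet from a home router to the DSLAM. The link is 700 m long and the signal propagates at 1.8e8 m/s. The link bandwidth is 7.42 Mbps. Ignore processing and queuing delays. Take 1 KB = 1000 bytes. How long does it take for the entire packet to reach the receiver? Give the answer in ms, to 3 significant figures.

7.66 ms

L = 56800 bits.
Transmission delay = L/R = 56800 / 7420000 = 7.65499 ms.
Propagation delay = d/s = 700 m / 180000000 m/s = 0.00388889 ms.
Total = 7.66 ms.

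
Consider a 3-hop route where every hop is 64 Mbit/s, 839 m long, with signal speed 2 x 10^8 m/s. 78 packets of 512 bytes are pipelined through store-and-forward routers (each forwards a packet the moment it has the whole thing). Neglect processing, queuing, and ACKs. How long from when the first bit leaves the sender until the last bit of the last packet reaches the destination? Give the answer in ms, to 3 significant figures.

5.13 ms

Per-hop transmission t_tx = L/R = 4096/64000000 = 0.064 ms.
Per-hop propagation t_prop = 839/200000000 = 0.004195 ms.
Pipeline fill: first packet needs 3·t_tx to clear all hops; remaining 77 packets each add one t_tx.
Total = (3+78-1)·t_tx + 3·t_prop = 80·0.064 + 3·0.004195 = 5.13 ms.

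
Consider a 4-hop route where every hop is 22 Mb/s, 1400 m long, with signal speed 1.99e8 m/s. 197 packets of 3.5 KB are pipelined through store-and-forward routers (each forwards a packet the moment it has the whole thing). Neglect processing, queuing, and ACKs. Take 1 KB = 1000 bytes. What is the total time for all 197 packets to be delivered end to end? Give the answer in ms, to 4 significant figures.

254.6 ms

Per-hop transmission t_tx = L/R = 28000/22000000 = 1.27273 ms.
Per-hop propagation t_prop = 1400/199000000 = 0.00703518 ms.
Pipeline fill: first packet needs 4·t_tx to clear all hops; remaining 196 packets each add one t_tx.
Total = (4+197-1)·t_tx + 4·t_prop = 200·1.27273 + 4·0.00703518 = 254.6 ms.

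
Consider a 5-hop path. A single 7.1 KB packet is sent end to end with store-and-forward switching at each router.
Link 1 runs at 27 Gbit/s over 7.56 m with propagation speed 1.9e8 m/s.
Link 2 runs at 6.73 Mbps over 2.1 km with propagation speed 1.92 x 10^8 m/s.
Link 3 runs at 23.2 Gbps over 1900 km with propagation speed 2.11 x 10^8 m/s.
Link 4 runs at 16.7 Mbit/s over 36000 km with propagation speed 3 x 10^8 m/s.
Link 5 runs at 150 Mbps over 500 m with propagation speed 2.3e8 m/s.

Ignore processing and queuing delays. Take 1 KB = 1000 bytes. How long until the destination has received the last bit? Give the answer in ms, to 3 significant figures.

141 ms

L = 56800 bits.
Transmission delays (L/R per hop): 0.0021037, 8.43982, 0.00244828, 3.4012, 0.378667 ms; sum = 12.2242 ms.
Propagation delays (d/s per hop): 3.97895e-05, 0.0109375, 9.00474, 120, 0.00217391 ms; sum = 129.018 ms.
End-to-end = 141 ms.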